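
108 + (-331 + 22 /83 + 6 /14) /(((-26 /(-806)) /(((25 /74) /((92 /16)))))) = -244058852 /494431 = -493.62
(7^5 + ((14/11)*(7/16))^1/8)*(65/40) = 153818301/5632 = 27311.49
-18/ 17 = -1.06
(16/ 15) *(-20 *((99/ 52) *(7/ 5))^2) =-640332/ 4225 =-151.56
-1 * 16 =-16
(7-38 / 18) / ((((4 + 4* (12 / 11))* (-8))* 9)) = -121 / 14904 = -0.01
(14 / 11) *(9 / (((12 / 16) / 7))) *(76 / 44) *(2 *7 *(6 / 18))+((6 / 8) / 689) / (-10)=2873735957 / 3334760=861.75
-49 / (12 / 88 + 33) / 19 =-1078 / 13851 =-0.08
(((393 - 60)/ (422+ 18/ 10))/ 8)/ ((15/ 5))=555/ 16952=0.03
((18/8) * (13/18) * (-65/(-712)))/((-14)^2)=845/1116416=0.00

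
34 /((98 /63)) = 153 /7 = 21.86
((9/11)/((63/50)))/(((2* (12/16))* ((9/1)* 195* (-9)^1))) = -20/729729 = -0.00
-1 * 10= -10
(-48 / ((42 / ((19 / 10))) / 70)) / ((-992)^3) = 0.00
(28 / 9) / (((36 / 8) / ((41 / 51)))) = 2296 / 4131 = 0.56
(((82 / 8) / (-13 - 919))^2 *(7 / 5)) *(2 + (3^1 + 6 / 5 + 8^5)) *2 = 1928270057 / 173724800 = 11.10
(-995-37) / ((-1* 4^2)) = 129 / 2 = 64.50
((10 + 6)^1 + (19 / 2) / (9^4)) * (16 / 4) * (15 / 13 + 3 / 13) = 839884 / 9477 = 88.62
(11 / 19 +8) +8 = 315 / 19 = 16.58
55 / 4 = 13.75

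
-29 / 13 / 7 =-29 / 91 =-0.32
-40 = -40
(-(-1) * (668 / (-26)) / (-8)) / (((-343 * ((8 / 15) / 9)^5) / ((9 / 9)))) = -7488335840625 / 584450048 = -12812.62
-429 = -429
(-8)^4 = 4096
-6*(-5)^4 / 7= -3750 / 7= -535.71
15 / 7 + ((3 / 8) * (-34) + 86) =2111 / 28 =75.39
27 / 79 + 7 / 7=106 / 79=1.34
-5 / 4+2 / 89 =-437 / 356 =-1.23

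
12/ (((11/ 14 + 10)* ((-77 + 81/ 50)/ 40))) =-336000/ 569119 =-0.59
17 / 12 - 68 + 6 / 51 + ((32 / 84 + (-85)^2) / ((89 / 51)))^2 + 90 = 1357340149713613 / 79178316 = 17142826.70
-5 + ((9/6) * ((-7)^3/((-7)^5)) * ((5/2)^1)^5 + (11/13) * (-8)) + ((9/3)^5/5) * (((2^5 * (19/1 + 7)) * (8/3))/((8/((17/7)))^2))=2023744287/203840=9928.10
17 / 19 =0.89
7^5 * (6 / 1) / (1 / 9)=907578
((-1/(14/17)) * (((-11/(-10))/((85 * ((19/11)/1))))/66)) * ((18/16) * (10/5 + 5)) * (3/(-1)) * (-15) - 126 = -766377/6080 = -126.05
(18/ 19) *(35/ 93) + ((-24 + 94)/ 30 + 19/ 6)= 6899/ 1178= 5.86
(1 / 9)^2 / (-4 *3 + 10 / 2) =-1 / 567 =-0.00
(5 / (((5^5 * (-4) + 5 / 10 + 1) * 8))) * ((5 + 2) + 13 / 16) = -625 / 1599808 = -0.00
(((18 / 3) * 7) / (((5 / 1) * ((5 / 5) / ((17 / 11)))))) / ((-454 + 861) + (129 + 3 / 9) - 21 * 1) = 1071 / 42515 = 0.03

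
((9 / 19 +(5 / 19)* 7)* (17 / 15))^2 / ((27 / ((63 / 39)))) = 3916528 / 9503325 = 0.41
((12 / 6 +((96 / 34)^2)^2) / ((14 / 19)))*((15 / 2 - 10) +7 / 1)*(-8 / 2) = -936303318 / 584647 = -1601.48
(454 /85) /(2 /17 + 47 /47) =454 /95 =4.78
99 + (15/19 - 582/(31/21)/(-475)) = 1481622/14725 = 100.62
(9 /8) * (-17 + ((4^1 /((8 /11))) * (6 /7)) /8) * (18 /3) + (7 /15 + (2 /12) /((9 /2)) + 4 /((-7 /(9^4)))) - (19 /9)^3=-3158814361 /816480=-3868.82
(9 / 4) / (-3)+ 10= 37 / 4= 9.25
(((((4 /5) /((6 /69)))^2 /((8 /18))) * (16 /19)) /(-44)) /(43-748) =6348 /1227875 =0.01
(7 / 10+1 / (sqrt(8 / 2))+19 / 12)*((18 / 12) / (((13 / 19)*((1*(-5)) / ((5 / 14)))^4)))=3173 / 19976320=0.00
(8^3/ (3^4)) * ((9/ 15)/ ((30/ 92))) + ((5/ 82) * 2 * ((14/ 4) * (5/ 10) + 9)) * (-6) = 625139/ 166050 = 3.76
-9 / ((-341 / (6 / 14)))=27 / 2387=0.01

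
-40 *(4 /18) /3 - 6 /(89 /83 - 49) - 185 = -1120828 /5967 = -187.84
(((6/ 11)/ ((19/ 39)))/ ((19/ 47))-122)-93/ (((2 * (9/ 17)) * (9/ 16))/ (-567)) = 88416.77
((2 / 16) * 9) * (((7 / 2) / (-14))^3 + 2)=1143 / 512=2.23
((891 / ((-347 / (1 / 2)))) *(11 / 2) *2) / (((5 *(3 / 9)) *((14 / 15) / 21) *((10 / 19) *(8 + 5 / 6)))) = -15083739 / 367820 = -41.01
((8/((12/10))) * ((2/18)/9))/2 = 10/243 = 0.04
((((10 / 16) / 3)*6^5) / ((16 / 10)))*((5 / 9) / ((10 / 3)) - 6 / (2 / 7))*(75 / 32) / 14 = -3531.32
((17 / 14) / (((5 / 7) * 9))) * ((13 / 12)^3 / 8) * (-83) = -3099967 / 1244160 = -2.49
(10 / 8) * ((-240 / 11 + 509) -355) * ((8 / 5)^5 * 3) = 35733504 / 6875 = 5197.60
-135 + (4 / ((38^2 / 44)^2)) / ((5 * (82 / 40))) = -135.00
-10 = -10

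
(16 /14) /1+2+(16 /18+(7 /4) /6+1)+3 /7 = 2899 /504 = 5.75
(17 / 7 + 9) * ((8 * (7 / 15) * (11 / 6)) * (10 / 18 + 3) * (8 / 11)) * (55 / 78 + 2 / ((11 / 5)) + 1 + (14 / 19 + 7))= 1382342656 / 660231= 2093.73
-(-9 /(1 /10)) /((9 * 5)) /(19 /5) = 10 /19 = 0.53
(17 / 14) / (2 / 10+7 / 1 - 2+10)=0.08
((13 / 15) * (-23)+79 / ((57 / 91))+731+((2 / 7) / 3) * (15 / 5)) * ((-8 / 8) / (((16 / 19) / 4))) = -556921 / 140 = -3978.01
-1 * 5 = -5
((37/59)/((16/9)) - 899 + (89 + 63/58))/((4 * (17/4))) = -22135167/465392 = -47.56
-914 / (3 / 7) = -6398 / 3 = -2132.67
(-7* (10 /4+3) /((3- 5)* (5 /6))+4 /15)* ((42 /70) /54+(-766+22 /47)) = -2269945253 /126900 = -17887.67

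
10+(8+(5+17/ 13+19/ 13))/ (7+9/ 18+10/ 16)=2018/ 169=11.94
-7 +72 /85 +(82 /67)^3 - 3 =-187127334 /25564855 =-7.32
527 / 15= 35.13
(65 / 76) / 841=65 / 63916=0.00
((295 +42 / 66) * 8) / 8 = 3252 / 11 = 295.64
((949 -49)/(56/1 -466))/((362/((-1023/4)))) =1.55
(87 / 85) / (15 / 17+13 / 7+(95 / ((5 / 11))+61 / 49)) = 4263 / 887080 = 0.00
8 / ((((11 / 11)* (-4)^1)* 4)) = -1 / 2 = -0.50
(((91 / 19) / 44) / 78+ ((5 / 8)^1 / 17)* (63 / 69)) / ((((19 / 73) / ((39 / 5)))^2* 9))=15439002943 / 4425083850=3.49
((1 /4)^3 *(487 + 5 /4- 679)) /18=-763 /4608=-0.17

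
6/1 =6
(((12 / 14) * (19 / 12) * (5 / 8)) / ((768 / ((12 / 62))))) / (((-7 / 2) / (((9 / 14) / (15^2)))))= -19 / 108881920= -0.00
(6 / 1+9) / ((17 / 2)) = 30 / 17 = 1.76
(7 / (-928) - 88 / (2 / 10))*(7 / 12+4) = -7485995 / 3712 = -2016.70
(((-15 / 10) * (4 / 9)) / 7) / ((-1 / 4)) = 8 / 21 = 0.38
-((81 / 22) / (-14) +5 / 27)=647 / 8316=0.08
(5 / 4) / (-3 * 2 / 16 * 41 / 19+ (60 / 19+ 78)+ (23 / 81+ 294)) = 15390 / 4612477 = 0.00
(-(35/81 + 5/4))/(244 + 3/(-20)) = -2725/395037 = -0.01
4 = 4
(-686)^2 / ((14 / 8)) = 268912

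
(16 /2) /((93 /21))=56 /31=1.81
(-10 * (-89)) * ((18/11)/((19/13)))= 996.46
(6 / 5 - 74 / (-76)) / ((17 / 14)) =2891 / 1615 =1.79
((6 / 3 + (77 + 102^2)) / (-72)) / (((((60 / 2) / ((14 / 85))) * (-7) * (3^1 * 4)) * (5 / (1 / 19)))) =0.00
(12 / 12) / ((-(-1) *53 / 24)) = 24 / 53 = 0.45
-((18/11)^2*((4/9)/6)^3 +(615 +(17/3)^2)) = -19027040/29403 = -647.11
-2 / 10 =-1 / 5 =-0.20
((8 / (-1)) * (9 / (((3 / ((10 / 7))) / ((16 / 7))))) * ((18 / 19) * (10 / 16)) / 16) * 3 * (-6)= 48600 / 931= 52.20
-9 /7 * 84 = -108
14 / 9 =1.56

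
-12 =-12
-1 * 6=-6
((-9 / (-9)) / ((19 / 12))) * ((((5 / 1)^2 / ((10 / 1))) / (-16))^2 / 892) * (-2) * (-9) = 675 / 2169344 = 0.00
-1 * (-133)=133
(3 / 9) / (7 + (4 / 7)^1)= 7 / 159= 0.04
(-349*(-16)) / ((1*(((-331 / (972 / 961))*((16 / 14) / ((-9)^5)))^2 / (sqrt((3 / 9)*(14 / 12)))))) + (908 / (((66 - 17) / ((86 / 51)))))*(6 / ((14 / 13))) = 1015144 / 5831 + 2347296166633728366*sqrt(14) / 101181884281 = 86802056.70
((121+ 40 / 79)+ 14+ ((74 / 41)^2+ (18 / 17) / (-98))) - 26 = 12472925664 / 110621567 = 112.75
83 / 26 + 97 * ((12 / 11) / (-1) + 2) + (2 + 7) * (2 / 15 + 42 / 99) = 12531 / 130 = 96.39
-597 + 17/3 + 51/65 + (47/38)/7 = -30622597/51870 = -590.37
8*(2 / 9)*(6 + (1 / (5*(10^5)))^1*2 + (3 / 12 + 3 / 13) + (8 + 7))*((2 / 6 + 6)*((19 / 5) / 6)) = 153.18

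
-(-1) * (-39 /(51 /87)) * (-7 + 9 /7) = 45240 /119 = 380.17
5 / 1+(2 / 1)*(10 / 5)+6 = 15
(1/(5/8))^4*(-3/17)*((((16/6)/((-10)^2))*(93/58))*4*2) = -3047424/7703125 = -0.40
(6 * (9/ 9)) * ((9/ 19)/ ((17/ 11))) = 594/ 323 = 1.84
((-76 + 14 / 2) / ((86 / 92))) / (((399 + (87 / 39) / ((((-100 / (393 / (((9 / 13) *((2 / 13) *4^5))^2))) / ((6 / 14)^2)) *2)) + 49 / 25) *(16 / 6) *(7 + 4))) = -0.01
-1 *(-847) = 847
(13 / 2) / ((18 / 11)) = 143 / 36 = 3.97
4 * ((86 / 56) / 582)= 0.01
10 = 10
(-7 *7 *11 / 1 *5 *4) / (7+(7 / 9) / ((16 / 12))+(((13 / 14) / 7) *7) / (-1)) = -905520 / 559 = -1619.89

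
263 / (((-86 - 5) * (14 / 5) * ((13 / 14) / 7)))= -1315 / 169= -7.78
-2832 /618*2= -944 /103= -9.17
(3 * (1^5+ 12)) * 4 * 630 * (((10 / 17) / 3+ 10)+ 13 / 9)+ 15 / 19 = 369522135 / 323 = 1144031.38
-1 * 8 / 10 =-4 / 5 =-0.80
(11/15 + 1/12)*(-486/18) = -441/20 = -22.05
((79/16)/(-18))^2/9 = 6241/746496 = 0.01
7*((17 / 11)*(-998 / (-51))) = 6986 / 33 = 211.70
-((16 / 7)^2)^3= -16777216 / 117649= -142.60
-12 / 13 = -0.92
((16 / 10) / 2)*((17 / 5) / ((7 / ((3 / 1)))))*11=2244 / 175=12.82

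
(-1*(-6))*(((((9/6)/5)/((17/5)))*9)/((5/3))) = 243/85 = 2.86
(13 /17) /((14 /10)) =0.55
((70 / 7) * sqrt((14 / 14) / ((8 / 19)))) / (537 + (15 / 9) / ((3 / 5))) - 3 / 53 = -3 / 53 + 45 * sqrt(38) / 9716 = -0.03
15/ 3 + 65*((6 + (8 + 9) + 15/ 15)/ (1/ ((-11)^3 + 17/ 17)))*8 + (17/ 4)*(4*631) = -16587668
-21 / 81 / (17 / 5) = -35 / 459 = -0.08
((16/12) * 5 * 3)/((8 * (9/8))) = 20/9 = 2.22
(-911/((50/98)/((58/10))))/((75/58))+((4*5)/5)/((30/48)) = -75022798/9375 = -8002.43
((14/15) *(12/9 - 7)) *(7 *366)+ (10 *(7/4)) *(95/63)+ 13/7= -8518789/630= -13521.89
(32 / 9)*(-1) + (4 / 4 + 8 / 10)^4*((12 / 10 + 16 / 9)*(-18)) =-15925132 / 28125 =-566.23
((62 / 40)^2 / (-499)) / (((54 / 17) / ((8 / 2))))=-0.01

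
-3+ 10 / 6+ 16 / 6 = 4 / 3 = 1.33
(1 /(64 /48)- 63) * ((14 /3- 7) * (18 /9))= 581 /2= 290.50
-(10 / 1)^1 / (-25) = 2 / 5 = 0.40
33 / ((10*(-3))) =-11 / 10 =-1.10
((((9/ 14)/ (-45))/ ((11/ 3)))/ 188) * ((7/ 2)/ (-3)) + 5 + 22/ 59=13111179/ 2440240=5.37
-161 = -161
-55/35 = -11/7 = -1.57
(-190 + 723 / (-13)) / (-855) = 3193 / 11115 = 0.29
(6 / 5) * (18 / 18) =6 / 5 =1.20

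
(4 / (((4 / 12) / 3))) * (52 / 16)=117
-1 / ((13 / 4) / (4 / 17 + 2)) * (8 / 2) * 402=-244416 / 221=-1105.95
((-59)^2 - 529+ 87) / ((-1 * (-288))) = 1013 / 96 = 10.55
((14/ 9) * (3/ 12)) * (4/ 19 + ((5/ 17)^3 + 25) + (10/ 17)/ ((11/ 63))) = 34267394/ 3080451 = 11.12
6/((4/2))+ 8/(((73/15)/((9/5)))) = 435/73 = 5.96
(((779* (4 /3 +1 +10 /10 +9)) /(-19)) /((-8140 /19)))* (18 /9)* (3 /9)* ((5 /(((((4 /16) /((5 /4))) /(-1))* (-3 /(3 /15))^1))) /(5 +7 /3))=779 /4356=0.18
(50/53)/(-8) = -0.12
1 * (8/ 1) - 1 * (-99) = 107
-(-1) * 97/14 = 97/14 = 6.93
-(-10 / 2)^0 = -1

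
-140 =-140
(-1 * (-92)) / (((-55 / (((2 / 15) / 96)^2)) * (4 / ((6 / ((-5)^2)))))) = -23 / 118800000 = -0.00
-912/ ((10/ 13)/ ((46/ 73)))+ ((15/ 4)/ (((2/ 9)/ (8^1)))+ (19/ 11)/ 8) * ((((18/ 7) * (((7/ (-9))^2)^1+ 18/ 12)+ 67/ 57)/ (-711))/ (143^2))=-208811572926405881/ 279499713472980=-747.09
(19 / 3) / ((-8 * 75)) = -19 / 1800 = -0.01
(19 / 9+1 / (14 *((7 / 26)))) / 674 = 524 / 148617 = 0.00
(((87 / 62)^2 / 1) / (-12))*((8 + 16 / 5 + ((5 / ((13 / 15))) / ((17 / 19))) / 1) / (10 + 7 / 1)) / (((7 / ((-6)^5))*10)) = 18.92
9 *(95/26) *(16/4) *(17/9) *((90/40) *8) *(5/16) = 72675/52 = 1397.60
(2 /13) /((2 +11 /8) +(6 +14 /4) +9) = 16 /2275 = 0.01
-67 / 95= -0.71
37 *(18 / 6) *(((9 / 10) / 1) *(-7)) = -6993 / 10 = -699.30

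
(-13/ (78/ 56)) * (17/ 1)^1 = -158.67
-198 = -198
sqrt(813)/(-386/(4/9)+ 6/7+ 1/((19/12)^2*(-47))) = -237538*sqrt(813)/206100165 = -0.03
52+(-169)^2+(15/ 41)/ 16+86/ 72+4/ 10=844703503/ 29520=28614.62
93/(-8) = -93/8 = -11.62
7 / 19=0.37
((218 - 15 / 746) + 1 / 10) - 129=166134 / 1865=89.08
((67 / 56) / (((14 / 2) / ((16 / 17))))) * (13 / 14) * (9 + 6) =13065 / 5831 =2.24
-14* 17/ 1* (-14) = 3332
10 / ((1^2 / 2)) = 20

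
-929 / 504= -1.84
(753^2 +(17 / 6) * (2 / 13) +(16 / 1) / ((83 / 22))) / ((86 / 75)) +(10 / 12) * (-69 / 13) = 45885171365 / 92794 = 494484.25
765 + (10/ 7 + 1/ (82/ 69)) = 440413/ 574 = 767.27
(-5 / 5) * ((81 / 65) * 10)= -162 / 13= -12.46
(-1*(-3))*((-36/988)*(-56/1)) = 1512/247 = 6.12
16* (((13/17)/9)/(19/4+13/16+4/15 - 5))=16640/10149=1.64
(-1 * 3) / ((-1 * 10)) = 3 / 10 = 0.30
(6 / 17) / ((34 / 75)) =225 / 289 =0.78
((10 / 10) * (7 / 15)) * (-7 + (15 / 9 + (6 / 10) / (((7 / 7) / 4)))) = -1.37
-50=-50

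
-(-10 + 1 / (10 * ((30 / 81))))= 973 / 100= 9.73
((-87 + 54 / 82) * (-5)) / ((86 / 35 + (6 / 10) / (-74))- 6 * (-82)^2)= -45843000 / 4283869297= -0.01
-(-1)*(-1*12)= -12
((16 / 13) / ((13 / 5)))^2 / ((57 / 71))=454400 / 1627977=0.28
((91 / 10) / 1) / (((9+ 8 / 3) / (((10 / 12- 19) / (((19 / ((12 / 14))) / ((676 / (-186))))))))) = 239473 / 103075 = 2.32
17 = 17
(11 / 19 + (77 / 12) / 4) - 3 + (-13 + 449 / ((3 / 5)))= 223293 / 304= 734.52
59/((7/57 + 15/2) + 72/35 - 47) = -235410/148907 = -1.58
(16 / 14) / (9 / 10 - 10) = -80 / 637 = -0.13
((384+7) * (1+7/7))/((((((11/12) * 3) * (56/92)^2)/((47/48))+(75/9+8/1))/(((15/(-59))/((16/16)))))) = -11.44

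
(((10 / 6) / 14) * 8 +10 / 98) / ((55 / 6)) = 62 / 539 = 0.12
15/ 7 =2.14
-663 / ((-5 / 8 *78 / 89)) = 6052 / 5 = 1210.40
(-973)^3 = -921167317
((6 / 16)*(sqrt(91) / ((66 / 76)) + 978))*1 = 19*sqrt(91) / 44 + 1467 / 4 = 370.87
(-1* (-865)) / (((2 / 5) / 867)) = 3749775 / 2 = 1874887.50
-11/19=-0.58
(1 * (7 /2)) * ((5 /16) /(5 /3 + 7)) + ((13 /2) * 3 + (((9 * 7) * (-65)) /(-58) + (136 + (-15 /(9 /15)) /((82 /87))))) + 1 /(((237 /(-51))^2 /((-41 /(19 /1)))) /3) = 23391068722135 /117304038592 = 199.41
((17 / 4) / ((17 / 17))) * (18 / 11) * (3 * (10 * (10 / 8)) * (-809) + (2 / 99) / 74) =-210983.52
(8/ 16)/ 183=1/ 366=0.00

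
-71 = -71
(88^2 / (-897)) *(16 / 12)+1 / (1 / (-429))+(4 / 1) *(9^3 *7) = 53743277 / 2691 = 19971.49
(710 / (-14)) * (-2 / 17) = 710 / 119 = 5.97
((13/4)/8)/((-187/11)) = -13/544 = -0.02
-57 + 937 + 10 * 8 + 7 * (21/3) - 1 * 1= 1008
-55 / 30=-11 / 6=-1.83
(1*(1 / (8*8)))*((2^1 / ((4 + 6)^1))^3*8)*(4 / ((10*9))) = 1 / 22500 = 0.00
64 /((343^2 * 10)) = 32 /588245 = 0.00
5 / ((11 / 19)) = 8.64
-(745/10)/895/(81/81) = -149/1790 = -0.08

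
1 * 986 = 986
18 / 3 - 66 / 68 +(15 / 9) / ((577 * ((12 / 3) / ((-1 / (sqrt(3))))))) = 171 / 34 - 5 * sqrt(3) / 20772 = 5.03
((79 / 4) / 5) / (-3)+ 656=654.68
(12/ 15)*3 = 12/ 5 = 2.40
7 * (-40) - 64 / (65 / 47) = -21208 / 65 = -326.28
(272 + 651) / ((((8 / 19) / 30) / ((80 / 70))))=526110 / 7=75158.57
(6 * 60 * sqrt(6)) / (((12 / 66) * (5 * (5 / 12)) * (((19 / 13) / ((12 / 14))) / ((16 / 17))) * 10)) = 2965248 * sqrt(6) / 56525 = 128.50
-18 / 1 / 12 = -3 / 2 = -1.50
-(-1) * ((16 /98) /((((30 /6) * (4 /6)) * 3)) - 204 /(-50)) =5018 /1225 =4.10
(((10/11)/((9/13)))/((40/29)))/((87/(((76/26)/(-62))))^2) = 0.00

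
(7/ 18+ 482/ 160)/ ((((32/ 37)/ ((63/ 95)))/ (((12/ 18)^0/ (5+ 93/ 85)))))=41633/ 97280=0.43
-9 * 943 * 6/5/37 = -50922/185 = -275.25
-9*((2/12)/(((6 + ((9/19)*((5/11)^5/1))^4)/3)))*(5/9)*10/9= -0.46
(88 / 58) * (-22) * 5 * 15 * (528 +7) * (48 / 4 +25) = -1437117000 / 29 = -49555758.62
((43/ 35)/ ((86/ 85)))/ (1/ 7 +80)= 1/ 66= 0.02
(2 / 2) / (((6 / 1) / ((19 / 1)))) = 19 / 6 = 3.17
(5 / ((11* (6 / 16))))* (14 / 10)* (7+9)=896 / 33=27.15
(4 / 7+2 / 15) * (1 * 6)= 148 / 35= 4.23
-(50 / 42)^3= -15625 / 9261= -1.69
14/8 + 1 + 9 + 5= 67/4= 16.75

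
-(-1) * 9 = 9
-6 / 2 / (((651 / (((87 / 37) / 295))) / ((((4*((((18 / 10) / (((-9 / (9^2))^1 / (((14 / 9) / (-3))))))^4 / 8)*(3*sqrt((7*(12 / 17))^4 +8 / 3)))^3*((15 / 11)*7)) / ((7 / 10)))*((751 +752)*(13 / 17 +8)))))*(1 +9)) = -1769283240725007000209136859448832*sqrt(112522182) / 74574545702446044921875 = -251666737999019.97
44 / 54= 22 / 27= 0.81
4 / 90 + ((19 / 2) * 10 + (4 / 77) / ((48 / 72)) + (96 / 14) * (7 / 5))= 104.72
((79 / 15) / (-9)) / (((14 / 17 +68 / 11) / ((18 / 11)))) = -1343 / 9825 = -0.14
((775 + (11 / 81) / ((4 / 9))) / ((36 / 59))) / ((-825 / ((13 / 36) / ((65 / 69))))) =-37875227 / 64152000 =-0.59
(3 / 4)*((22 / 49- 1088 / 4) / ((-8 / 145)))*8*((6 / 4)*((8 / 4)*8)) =34728660 / 49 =708748.16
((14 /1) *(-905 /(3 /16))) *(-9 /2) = 304080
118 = 118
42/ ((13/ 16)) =51.69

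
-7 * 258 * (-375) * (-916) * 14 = -8685054000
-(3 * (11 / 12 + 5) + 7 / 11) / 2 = -809 / 88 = -9.19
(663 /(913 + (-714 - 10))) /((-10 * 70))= -221 /44100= -0.01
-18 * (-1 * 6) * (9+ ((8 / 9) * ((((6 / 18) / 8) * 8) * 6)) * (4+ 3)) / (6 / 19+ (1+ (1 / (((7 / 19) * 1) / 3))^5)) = 369787614 / 5716284629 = 0.06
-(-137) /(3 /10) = 1370 /3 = 456.67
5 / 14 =0.36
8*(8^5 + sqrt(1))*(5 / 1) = 1310760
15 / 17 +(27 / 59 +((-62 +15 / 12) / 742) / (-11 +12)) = 3745263 / 2976904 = 1.26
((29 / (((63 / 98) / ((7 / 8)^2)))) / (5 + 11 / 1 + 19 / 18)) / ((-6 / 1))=-9947 / 29472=-0.34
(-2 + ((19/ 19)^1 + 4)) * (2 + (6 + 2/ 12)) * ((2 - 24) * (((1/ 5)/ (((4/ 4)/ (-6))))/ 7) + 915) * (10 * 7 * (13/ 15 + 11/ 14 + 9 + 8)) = 293904261/ 10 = 29390426.10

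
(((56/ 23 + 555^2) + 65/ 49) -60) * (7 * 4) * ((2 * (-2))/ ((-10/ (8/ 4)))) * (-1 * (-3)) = 20695500.76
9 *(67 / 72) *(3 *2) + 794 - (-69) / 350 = 591113 / 700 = 844.45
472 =472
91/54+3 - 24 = -1043/54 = -19.31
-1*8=-8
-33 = -33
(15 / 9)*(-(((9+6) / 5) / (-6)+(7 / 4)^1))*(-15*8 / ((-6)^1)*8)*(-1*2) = 2000 / 3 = 666.67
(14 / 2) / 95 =7 / 95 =0.07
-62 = -62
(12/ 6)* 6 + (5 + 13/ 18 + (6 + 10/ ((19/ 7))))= 9373/ 342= 27.41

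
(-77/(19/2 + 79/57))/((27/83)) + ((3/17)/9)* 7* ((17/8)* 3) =-20.87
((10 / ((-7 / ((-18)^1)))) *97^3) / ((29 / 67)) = 11006836380 / 203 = 54220868.87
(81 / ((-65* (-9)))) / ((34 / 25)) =45 / 442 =0.10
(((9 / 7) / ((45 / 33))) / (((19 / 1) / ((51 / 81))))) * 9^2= 1683 / 665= 2.53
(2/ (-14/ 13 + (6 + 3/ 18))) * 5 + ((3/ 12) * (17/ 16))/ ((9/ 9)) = 56669/ 25408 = 2.23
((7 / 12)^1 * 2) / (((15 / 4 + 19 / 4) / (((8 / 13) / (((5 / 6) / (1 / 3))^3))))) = 448 / 82875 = 0.01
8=8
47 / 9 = 5.22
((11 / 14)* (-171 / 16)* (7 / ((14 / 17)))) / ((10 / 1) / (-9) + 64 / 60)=1438965 / 896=1605.99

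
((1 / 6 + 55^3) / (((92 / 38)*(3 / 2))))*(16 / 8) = 91626.90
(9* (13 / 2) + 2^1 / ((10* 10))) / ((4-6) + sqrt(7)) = 2926 / 75 + 1463* sqrt(7) / 75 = 90.62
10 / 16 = 5 / 8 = 0.62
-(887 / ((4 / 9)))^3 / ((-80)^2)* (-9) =11178433.54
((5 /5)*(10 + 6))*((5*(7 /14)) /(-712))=-5 /89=-0.06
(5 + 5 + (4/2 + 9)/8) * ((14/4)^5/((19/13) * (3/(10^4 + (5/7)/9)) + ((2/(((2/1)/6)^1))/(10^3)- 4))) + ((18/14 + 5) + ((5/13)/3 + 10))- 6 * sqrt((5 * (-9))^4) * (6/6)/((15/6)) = -362285683316475221/57146593987392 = -6339.58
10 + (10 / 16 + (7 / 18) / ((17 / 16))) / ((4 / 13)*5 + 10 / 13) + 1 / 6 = 389089 / 36720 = 10.60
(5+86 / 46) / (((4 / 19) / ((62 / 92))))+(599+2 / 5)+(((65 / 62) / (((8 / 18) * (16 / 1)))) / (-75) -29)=6217326473 / 10495360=592.39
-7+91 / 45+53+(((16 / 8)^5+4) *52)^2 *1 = 157699441 / 45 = 3504432.02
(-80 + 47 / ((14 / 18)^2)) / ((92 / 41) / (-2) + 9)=-0.29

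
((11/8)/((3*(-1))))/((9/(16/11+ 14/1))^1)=-0.79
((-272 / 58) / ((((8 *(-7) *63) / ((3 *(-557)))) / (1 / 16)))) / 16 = -9469 / 1091328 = -0.01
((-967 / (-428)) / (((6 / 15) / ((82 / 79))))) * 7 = 1387645 / 33812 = 41.04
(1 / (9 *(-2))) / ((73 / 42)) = -7 / 219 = -0.03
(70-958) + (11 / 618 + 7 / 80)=-21948757 / 24720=-887.89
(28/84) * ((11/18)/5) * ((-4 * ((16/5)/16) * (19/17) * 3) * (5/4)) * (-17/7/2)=209/1260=0.17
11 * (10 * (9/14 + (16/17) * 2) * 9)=297495/119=2499.96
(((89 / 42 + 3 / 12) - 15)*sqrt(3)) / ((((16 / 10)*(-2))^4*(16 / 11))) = -7294375*sqrt(3) / 88080384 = -0.14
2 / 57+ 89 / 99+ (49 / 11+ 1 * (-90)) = -159154 / 1881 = -84.61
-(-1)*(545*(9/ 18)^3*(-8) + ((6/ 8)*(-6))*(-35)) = -775/ 2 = -387.50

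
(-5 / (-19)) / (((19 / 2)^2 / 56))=1120 / 6859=0.16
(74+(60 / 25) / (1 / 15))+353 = 463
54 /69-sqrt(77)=18 /23-sqrt(77)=-7.99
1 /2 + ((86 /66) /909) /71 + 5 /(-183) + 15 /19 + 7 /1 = 40789070369 /4936846266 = 8.26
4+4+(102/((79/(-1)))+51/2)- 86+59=823/158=5.21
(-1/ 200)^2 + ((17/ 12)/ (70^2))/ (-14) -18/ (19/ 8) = -5927036599/ 782040000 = -7.58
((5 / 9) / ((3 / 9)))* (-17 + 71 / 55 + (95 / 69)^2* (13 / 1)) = 2339371 / 157113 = 14.89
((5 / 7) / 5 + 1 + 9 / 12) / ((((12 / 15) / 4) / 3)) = 795 / 28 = 28.39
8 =8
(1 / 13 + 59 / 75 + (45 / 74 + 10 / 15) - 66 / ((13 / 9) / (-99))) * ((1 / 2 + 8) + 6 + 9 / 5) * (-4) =-53223996029 / 180375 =-295074.13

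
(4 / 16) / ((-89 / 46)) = -23 / 178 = -0.13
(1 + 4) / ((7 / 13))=65 / 7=9.29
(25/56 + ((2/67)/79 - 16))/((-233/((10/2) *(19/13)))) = 0.49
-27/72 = -3/8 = -0.38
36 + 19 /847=30511 /847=36.02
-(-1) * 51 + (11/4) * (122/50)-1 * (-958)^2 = -91770629/100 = -917706.29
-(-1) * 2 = 2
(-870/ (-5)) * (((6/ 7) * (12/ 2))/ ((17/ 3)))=157.92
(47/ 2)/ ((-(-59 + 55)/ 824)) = 4841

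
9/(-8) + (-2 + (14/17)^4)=-1780697/668168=-2.67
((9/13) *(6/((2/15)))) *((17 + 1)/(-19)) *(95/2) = -1401.92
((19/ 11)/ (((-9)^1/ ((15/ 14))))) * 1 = -95/ 462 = -0.21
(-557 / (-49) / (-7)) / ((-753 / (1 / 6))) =557 / 1549674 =0.00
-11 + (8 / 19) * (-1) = -217 / 19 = -11.42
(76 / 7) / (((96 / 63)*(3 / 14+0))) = 33.25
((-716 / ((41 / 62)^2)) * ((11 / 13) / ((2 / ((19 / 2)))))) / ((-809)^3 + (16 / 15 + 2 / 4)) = 4314236520 / 347118598794019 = 0.00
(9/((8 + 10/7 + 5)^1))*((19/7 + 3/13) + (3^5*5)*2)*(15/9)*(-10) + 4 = -33204448/1313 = -25288.99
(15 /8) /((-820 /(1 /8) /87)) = -261 /10496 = -0.02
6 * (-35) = -210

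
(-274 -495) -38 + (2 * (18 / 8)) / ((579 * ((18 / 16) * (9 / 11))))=-4205233 / 5211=-806.99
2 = 2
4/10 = 2/5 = 0.40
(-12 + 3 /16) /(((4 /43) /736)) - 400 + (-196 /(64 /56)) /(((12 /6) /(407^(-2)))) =-93860.50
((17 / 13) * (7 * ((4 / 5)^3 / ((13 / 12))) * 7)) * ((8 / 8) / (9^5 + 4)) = 639744 / 1247494625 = 0.00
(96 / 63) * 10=320 / 21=15.24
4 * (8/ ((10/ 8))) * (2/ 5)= 256/ 25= 10.24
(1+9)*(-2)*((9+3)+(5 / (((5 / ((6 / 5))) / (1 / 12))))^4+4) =-160001 / 500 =-320.00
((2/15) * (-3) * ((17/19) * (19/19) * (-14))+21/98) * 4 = 13898/665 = 20.90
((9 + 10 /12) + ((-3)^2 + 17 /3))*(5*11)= 2695 /2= 1347.50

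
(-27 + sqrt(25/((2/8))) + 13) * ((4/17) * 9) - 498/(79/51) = -443142/1343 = -329.96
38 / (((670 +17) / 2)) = 76 / 687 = 0.11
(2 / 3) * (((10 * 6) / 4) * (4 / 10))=4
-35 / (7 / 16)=-80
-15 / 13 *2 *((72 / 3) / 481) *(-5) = 3600 / 6253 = 0.58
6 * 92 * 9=4968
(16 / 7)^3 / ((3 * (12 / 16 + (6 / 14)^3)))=16384 / 3411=4.80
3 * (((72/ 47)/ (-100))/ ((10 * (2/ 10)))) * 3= -81/ 1175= -0.07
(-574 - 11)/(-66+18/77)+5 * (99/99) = 23455/1688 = 13.90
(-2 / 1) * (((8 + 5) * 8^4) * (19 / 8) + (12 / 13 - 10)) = -252909.85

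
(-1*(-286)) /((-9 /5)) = -1430 /9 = -158.89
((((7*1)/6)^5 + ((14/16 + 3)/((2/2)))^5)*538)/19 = 1876031302409/75644928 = 24800.49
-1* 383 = -383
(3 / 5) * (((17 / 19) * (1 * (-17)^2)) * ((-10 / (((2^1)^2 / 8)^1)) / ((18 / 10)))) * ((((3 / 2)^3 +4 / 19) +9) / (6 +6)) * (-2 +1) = 46992845 / 25992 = 1807.97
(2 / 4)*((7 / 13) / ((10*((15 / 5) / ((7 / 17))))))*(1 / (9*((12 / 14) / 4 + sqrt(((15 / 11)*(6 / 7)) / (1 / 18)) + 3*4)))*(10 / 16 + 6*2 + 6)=10681363 / 14654474640 - 51107*sqrt(385) / 3663618660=0.00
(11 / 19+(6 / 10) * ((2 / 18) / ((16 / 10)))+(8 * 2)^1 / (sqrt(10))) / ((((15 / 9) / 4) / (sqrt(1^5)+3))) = 566 / 95+384 * sqrt(10) / 25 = 54.53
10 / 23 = 0.43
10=10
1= 1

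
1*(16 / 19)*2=32 / 19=1.68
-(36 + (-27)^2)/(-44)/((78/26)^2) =85/44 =1.93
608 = 608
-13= -13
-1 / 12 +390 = 389.92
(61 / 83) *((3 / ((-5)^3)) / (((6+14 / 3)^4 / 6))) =-44469 / 5439488000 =-0.00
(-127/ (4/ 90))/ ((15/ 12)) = -2286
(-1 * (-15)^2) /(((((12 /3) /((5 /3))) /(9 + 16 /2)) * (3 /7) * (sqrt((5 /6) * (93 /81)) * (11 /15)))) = -401625 * sqrt(310) /1364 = -5184.27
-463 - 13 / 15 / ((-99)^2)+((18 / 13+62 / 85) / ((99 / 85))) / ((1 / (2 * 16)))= -773876734 / 1911195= -404.92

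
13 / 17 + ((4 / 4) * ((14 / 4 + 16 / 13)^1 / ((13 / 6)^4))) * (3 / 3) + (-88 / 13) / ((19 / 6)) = -138909773 / 119927639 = -1.16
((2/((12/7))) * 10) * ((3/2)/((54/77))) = 2695/108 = 24.95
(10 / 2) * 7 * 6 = 210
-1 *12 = -12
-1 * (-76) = 76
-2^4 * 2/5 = -32/5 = -6.40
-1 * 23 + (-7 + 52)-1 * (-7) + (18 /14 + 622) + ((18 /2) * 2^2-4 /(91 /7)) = 62606 /91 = 687.98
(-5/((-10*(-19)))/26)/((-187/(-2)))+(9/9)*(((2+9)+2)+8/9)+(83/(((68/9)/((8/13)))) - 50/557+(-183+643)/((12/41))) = 737345374703/463090914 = 1592.23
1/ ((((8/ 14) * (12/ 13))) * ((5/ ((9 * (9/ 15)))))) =819/ 400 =2.05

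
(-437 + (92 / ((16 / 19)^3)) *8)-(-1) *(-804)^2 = 82843069 / 128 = 647211.48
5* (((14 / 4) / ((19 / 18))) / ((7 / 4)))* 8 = 1440 / 19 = 75.79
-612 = -612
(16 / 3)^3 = 4096 / 27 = 151.70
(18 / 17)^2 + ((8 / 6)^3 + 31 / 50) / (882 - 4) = 385203893 / 342551700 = 1.12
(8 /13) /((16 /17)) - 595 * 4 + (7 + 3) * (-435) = -174963 /26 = -6729.35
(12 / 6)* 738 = 1476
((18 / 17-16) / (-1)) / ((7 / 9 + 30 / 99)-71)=-12573 / 58837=-0.21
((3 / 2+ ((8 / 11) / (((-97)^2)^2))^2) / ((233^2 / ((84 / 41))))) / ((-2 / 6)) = -358468537739613458346 / 2110838191161854076051569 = -0.00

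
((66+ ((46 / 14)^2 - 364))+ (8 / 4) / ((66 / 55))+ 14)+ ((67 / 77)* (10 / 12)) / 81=-71127967 / 261954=-271.53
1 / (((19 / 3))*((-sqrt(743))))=-3*sqrt(743) / 14117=-0.01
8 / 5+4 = 28 / 5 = 5.60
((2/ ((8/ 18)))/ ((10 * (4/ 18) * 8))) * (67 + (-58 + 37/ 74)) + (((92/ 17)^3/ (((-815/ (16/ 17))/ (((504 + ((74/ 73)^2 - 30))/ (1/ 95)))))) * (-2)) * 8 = 6136340844359326073/ 46431101226880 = 132160.14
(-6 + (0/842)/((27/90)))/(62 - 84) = 3/11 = 0.27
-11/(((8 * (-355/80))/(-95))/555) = -1159950/71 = -16337.32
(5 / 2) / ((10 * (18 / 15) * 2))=5 / 48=0.10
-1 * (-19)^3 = 6859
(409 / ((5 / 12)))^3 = 118226181312 / 125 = 945809450.50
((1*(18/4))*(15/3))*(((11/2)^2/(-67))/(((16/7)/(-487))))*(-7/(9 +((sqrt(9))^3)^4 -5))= -25986807/911534464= -0.03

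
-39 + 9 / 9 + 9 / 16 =-599 / 16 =-37.44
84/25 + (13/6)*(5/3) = 3137/450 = 6.97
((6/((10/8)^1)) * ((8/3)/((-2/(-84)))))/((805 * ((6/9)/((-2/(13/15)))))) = -3456/1495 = -2.31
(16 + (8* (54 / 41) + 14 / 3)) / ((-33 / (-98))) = 376124 / 4059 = 92.66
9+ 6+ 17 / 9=152 / 9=16.89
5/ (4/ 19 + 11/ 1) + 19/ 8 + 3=9919/ 1704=5.82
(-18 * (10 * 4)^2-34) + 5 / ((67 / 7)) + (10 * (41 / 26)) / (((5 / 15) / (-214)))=-33931829 / 871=-38957.32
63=63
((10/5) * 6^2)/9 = 8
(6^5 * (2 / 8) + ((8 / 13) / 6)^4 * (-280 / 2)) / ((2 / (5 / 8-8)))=-33167539297 / 4626882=-7168.44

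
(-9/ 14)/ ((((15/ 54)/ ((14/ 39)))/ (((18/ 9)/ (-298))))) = 54/ 9685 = 0.01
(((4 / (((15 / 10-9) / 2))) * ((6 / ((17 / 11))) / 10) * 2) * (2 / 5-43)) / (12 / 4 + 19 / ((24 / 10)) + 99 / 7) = 6297984 / 4473125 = 1.41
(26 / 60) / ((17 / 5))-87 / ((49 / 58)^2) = -121.77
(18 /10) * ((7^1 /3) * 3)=63 /5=12.60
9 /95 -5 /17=-322 /1615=-0.20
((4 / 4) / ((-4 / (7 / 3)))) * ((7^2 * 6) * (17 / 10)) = -5831 / 20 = -291.55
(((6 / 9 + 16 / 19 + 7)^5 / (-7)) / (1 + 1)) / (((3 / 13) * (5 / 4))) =-139544279176250 / 12635533197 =-11043.80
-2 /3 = -0.67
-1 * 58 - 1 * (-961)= 903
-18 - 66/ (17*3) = -328/ 17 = -19.29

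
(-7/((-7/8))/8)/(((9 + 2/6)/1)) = 3/28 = 0.11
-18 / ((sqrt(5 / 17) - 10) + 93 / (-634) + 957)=-7764104748 / 408414771443 + 2411736 * sqrt(85) / 2042073857215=-0.02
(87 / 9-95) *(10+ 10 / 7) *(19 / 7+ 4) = -962560 / 147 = -6548.03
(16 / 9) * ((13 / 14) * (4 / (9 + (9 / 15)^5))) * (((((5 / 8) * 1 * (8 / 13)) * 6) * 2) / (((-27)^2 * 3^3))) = 125000 / 732857139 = 0.00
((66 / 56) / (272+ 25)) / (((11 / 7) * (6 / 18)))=1 / 132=0.01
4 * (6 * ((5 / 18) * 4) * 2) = 160 / 3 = 53.33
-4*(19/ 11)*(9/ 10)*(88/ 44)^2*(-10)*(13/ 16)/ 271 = 2223/ 2981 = 0.75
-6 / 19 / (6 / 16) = -16 / 19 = -0.84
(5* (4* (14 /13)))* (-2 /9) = -560 /117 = -4.79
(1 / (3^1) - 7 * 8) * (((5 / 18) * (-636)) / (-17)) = -88510 / 153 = -578.50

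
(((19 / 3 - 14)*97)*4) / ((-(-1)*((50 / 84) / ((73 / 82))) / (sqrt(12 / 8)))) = -2280082*sqrt(6) / 1025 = -5448.82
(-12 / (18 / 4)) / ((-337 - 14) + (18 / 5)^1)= 40 / 5211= 0.01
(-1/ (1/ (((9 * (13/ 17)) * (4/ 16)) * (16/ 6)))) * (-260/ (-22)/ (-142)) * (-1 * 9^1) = -45630/ 13277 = -3.44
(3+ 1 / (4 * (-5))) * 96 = 1416 / 5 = 283.20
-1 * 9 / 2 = -9 / 2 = -4.50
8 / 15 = 0.53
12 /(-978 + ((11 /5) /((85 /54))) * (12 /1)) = -850 /68087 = -0.01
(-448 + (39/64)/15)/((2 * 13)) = -17.23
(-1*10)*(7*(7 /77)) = -70 /11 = -6.36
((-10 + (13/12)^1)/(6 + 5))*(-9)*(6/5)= 963/110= 8.75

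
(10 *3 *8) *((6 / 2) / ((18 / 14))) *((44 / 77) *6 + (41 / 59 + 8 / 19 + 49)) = 33613120 / 1121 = 29984.94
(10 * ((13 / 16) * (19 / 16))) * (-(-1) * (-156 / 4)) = -48165 / 128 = -376.29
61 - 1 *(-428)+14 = 503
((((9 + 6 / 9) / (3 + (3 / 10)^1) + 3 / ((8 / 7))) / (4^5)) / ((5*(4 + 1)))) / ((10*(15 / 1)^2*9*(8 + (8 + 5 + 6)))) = 4399 / 11085465600000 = 0.00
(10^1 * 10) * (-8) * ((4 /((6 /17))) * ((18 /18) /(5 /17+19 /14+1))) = -6473600 /1893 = -3419.76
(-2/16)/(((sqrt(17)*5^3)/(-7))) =7*sqrt(17)/17000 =0.00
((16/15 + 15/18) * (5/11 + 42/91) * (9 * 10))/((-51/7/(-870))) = 45474030/2431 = 18705.89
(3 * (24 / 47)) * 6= 9.19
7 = 7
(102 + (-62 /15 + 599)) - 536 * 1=2413 /15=160.87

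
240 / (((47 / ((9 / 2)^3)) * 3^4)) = 270 / 47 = 5.74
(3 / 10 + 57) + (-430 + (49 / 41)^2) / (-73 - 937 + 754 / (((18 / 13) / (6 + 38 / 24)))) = 57.16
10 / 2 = 5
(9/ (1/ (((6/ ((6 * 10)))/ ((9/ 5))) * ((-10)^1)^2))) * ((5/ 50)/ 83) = 5/ 83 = 0.06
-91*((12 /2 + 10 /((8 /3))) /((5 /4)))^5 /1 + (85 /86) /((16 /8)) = -1412188897123 /537500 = -2627328.18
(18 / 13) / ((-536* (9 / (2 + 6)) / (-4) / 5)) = 40 / 871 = 0.05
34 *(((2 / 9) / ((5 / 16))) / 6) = 544 / 135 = 4.03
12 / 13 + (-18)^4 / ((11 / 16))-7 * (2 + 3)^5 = 18707015 / 143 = 130818.29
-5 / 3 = -1.67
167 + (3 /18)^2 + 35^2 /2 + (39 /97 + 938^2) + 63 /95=880624.59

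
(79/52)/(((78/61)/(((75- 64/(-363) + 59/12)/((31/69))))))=4296596305/20285408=211.81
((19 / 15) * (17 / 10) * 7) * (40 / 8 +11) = 18088 / 75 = 241.17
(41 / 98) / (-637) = -41 / 62426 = -0.00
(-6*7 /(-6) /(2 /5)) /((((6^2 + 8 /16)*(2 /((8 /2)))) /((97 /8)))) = 3395 /292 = 11.63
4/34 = 2/17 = 0.12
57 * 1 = 57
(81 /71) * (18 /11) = 1458 /781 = 1.87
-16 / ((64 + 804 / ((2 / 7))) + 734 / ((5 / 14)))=-40 / 12333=-0.00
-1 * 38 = -38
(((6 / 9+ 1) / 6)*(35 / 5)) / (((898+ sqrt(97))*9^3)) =15715 / 5290180227 - 35*sqrt(97) / 10580360454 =0.00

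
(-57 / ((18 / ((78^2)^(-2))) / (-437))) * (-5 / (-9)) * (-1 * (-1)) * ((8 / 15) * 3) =8303 / 249851628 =0.00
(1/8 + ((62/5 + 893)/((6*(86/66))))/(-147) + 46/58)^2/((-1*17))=-0.00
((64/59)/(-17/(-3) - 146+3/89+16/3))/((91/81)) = -38448/5374369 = -0.01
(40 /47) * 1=40 /47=0.85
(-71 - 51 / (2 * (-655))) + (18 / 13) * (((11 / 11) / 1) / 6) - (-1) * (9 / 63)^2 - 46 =-97390903 / 834470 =-116.71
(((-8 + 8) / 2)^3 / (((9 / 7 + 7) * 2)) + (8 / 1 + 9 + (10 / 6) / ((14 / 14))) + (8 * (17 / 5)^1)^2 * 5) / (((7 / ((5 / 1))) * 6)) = 27884 / 63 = 442.60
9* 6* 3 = 162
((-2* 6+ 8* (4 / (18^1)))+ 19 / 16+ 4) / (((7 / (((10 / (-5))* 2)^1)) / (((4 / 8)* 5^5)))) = 2265625 / 504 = 4495.29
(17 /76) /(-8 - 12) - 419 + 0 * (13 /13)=-419.01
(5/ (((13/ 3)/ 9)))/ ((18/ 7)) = 105/ 26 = 4.04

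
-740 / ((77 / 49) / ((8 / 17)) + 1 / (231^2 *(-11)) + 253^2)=-694973664 / 60117418883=-0.01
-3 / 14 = -0.21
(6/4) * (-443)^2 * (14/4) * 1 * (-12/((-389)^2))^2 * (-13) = -1928735172/22898045041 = -0.08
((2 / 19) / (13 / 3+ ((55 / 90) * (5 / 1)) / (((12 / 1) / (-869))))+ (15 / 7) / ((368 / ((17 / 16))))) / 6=69742181 / 73390940672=0.00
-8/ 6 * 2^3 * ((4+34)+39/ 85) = -104608/ 255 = -410.23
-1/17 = -0.06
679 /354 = 1.92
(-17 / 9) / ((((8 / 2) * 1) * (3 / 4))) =-0.63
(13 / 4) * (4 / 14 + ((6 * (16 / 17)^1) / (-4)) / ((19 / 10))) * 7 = -6721 / 646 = -10.40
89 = 89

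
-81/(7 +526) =-81/533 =-0.15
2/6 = 1/3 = 0.33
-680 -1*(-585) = -95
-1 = -1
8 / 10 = 4 / 5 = 0.80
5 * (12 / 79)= 60 / 79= 0.76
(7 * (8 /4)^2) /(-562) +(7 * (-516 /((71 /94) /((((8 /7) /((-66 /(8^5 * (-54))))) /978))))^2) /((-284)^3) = -140.04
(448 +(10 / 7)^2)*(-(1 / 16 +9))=-799385 / 196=-4078.49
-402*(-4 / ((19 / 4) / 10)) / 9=21440 / 57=376.14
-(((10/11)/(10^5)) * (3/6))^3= -1/10648000000000000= -0.00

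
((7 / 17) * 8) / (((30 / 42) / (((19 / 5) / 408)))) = 931 / 21675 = 0.04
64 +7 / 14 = 129 / 2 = 64.50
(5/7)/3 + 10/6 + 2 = 82/21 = 3.90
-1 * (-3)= 3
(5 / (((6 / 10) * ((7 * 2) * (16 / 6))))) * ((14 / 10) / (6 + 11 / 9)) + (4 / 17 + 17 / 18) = 38921 / 31824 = 1.22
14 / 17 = 0.82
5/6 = 0.83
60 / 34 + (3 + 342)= 5895 / 17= 346.76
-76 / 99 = -0.77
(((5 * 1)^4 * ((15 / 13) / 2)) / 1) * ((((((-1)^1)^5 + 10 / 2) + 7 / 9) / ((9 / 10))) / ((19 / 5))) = 3359375 / 6669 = 503.73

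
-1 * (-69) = 69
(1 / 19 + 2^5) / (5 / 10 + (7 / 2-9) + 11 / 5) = -435 / 38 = -11.45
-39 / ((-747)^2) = -13 / 186003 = -0.00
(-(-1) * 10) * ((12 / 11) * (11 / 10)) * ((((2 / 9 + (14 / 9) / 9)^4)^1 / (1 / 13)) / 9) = 54525952 / 129140163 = 0.42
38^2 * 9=12996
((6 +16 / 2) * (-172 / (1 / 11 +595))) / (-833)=0.00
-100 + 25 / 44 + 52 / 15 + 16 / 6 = -61577 / 660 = -93.30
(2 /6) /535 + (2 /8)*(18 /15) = 193 /642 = 0.30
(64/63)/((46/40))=1280/1449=0.88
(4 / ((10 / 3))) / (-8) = -3 / 20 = -0.15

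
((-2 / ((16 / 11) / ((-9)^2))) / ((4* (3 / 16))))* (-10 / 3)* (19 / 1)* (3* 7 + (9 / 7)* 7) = 282150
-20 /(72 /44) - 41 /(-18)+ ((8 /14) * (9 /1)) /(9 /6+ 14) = -9.61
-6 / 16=-3 / 8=-0.38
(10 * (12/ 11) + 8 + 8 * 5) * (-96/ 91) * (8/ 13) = -497664/ 13013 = -38.24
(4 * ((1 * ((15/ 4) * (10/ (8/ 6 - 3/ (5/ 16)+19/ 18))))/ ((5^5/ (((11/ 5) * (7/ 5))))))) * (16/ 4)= -3024/ 36875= -0.08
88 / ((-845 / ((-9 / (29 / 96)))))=76032 / 24505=3.10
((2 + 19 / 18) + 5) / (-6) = -1.34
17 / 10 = 1.70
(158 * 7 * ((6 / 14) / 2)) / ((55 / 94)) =22278 / 55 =405.05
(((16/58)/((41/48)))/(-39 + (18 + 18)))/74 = -64/43993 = -0.00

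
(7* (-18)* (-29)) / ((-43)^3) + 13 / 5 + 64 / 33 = 58947833 / 13118655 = 4.49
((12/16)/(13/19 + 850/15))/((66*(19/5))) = 15/287672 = 0.00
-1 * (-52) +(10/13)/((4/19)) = 1447/26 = 55.65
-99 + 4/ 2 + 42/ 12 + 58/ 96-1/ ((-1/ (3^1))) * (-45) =-10939/ 48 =-227.90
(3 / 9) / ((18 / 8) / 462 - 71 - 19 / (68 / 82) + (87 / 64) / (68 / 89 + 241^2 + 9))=-433128454528 / 122021213944935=-0.00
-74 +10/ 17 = -1248/ 17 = -73.41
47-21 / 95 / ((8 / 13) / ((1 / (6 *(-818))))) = 58438011 / 1243360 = 47.00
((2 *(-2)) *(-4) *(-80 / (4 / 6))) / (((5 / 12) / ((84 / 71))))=-387072 / 71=-5451.72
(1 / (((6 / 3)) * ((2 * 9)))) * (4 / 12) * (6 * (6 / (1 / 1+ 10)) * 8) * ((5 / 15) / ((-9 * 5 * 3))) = -8 / 13365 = -0.00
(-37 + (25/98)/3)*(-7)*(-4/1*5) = -5168.10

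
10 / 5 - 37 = -35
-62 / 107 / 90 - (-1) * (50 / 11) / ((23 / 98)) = 23585657 / 1218195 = 19.36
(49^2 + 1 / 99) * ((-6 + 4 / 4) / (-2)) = 594250 / 99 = 6002.53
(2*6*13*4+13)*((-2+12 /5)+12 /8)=12103 /10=1210.30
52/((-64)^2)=13/1024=0.01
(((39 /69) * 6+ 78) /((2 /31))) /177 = 9672 /1357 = 7.13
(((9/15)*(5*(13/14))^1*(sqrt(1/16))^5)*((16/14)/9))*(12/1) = 13/3136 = 0.00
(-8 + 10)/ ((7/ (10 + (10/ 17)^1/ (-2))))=2.77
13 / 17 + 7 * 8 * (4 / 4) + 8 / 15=14611 / 255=57.30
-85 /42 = -2.02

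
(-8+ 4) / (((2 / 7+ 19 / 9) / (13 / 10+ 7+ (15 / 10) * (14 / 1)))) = -48.90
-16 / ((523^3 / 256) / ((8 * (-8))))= 262144 / 143055667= 0.00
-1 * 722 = -722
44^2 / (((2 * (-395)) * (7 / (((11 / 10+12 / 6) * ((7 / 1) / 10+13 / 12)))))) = -401357 / 207375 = -1.94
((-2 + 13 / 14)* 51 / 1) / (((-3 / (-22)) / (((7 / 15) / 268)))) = -0.70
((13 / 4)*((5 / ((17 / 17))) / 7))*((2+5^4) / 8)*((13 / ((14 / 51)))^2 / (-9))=-1990514955 / 43904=-45337.90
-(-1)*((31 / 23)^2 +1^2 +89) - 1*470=-200059 / 529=-378.18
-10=-10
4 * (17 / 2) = 34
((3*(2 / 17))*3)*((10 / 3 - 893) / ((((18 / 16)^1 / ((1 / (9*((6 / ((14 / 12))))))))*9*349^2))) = -4396 / 266378787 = -0.00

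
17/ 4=4.25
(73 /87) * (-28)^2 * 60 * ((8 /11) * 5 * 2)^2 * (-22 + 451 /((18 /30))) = 1457813504000 /957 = 1523316096.13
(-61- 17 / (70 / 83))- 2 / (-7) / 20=-81.14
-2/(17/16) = -32/17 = -1.88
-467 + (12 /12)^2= -466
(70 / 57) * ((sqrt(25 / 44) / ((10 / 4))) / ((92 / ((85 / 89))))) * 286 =38675 * sqrt(11) / 116679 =1.10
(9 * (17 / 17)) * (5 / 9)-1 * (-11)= 16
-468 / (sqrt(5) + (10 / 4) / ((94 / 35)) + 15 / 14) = 324572976 / 343211 - 810508608 * sqrt(5) / 1716055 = -110.42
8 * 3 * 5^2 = 600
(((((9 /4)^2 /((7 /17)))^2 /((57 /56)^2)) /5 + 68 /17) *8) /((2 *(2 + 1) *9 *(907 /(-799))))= -191409239 /44202645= -4.33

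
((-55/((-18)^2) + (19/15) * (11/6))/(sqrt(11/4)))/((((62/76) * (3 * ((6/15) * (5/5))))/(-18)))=-6023 * sqrt(11)/837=-23.87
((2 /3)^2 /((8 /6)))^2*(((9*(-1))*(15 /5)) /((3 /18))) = -18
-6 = -6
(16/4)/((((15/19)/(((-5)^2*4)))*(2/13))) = 9880/3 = 3293.33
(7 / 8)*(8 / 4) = 7 / 4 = 1.75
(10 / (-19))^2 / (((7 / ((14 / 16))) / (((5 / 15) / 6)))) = 25 / 12996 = 0.00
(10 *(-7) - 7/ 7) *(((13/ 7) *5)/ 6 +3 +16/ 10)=-91661/ 210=-436.48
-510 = -510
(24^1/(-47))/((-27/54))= 48/47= 1.02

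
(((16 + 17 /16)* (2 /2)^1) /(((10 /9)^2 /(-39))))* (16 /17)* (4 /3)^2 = -383292 /425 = -901.86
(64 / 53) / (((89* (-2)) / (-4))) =128 / 4717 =0.03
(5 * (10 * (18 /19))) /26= 1.82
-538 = -538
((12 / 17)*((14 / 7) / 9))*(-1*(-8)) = 64 / 51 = 1.25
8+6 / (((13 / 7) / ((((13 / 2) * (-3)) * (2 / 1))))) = -118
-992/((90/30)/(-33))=10912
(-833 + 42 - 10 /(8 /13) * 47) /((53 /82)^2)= -10454139 /2809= -3721.66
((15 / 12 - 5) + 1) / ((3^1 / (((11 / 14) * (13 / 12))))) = -1573 / 2016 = -0.78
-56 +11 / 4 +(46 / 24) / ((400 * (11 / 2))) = -53.25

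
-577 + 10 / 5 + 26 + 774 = 225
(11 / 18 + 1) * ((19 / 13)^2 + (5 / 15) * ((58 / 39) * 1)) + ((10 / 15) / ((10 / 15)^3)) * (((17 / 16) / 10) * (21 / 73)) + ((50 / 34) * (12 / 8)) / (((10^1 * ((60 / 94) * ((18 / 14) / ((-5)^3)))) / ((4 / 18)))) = -34329283691 / 10872351360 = -3.16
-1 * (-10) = 10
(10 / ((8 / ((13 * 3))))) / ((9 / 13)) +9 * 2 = 1061 / 12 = 88.42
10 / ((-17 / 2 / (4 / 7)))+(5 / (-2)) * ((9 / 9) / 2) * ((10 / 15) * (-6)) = 515 / 119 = 4.33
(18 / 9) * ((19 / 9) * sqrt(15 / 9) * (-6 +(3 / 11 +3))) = -14.87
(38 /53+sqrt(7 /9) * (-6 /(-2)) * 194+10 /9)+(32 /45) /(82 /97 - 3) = 746728 /498465+194 * sqrt(7) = 514.77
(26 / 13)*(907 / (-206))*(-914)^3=692541613208 / 103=6723704982.60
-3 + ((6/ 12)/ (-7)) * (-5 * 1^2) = -37/ 14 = -2.64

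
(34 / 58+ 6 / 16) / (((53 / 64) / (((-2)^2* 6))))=42816 / 1537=27.86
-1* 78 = -78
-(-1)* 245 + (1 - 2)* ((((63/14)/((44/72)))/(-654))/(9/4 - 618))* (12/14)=1688209877/6890653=245.00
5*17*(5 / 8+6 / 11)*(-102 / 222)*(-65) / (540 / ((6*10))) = 9674275 / 29304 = 330.13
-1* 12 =-12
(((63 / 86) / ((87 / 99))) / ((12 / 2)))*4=693 / 1247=0.56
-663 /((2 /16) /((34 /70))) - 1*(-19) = -89503 /35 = -2557.23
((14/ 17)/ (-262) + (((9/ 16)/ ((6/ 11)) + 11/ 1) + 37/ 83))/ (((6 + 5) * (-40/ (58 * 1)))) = -194516079/ 118298240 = -1.64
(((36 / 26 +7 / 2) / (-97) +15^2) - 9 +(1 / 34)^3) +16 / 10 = 217.55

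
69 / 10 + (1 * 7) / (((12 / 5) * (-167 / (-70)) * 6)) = 213539 / 30060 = 7.10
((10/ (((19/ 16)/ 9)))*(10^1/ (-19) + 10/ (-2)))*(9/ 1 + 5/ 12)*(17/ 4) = -6051150/ 361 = -16762.19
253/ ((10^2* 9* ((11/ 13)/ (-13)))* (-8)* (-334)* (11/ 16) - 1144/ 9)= -34983/ 14897276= -0.00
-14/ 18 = -7/ 9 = -0.78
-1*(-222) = 222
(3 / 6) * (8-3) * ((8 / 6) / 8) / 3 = 5 / 36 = 0.14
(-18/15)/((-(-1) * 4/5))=-3/2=-1.50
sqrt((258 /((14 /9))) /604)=3 * sqrt(136353) /2114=0.52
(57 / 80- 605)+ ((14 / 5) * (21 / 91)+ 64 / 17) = -10605819 / 17680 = -599.88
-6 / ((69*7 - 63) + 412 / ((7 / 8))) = -21 / 3118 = -0.01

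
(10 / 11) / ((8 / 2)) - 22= -479 / 22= -21.77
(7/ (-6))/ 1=-7/ 6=-1.17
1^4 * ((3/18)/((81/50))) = 25/243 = 0.10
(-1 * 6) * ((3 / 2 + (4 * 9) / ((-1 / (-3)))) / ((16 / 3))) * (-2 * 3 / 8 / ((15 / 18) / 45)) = 159651 / 32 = 4989.09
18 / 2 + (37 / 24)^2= 6553 / 576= 11.38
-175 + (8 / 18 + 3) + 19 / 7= -10637 / 63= -168.84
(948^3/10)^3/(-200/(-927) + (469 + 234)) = 71658016583643542246423887872/81485125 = 879399971266455592311.16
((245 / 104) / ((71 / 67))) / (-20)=-3283 / 29536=-0.11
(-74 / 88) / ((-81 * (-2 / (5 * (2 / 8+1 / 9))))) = -2405 / 256608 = -0.01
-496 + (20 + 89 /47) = -22283 /47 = -474.11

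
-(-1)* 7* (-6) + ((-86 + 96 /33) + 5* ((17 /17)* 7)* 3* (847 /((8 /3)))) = 2923847 /88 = 33225.53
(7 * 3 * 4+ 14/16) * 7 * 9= 42777/8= 5347.12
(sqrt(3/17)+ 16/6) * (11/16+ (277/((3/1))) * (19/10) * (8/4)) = 84373 * sqrt(51)/4080+ 84373/90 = 1085.16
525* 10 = 5250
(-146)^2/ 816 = 5329/ 204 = 26.12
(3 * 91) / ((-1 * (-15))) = 91 / 5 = 18.20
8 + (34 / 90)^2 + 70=158239 / 2025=78.14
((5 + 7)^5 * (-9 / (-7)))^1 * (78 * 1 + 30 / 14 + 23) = 1616910336 / 49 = 32998170.12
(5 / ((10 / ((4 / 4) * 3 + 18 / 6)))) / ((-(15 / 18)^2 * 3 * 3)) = -12 / 25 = -0.48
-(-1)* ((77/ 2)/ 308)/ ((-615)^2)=1/ 3025800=0.00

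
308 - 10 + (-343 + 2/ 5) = -223/ 5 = -44.60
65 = 65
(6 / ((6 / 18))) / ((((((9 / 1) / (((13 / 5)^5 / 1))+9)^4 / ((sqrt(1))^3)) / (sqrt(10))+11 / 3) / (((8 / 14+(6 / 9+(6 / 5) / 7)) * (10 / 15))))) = -641471038998127847971539478691020118022708059376 / 47611342619294027224693176714862798198876118238127199+53952653684101127023209262474966790318703453201024 * sqrt(10) / 21641519372406376011224171234028544635852781017330545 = 0.01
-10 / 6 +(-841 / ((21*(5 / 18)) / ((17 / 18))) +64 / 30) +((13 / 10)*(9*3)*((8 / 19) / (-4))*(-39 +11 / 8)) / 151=-64960285 / 481992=-134.77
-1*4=-4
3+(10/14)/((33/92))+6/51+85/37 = 1076126/145299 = 7.41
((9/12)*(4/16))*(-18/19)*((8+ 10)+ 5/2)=-1107/304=-3.64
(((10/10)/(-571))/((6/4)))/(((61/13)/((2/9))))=-52/940437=-0.00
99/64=1.55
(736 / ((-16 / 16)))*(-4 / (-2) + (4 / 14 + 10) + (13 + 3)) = -145728 / 7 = -20818.29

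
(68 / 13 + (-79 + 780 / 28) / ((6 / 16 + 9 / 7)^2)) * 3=-39.94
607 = 607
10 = 10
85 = 85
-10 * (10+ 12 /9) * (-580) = 65733.33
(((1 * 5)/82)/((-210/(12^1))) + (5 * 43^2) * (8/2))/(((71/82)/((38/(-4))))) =-201651921/497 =-405738.27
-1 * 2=-2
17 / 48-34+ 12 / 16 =-1579 / 48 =-32.90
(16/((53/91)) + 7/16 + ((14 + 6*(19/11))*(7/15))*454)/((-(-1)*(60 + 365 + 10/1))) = 726150047/60865200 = 11.93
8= 8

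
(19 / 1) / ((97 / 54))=1026 / 97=10.58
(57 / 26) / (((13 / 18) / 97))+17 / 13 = 49982 / 169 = 295.75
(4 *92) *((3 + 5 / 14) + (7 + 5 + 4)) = 49864 / 7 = 7123.43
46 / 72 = 23 / 36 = 0.64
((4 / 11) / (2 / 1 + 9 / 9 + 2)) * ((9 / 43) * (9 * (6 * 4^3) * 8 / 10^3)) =124416 / 295625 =0.42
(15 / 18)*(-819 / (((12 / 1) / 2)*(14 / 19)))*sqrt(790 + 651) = -1235*sqrt(1441) / 8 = -5860.15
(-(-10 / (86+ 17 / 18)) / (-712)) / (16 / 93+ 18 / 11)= -9207 / 103070900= -0.00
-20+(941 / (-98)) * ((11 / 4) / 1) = -18191 / 392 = -46.41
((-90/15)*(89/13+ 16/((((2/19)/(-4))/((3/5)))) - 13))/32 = 4521/65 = 69.55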